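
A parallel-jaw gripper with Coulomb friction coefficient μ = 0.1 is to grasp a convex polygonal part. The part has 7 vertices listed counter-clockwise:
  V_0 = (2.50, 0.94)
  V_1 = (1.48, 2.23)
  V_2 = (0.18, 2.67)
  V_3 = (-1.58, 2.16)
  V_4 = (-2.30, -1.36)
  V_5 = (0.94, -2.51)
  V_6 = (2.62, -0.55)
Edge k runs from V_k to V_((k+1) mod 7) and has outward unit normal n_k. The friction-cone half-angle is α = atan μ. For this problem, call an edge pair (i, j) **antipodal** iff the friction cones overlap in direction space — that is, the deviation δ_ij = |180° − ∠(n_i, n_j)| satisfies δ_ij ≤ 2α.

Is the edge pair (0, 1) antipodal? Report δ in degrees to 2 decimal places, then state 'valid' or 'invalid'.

δ = 147.03°, invalid

α = atan 0.1 = 5.71°;  2α = 11.42°
edge 0: e_0 = (-1.02, +1.29);  n_0 = (+0.7844, +0.6202)
edge 1: e_1 = (-1.30, +0.44);  n_1 = (+0.3206, +0.9472)
∠(n_0, n_1) = 32.97°
δ = |180° − 32.97°| = 147.03°
147.03° > 2α = 11.42°  →  invalid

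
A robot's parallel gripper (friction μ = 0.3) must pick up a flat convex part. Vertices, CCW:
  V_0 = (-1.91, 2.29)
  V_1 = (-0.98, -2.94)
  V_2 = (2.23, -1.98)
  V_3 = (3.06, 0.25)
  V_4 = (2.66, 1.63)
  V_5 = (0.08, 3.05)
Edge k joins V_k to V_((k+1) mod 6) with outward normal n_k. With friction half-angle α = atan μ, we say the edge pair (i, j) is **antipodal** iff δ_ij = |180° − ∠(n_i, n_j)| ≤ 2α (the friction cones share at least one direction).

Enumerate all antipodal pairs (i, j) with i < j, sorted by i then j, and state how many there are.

α = atan 0.3 = 16.70°;  2α = 33.40°
n_0 = (-0.9846, -0.1751)
n_1 = (+0.2865, -0.9581)
n_2 = (+0.9372, -0.3488)
n_3 = (+0.9605, +0.2784)
n_4 = (+0.4822, +0.8761)
n_5 = (-0.3568, +0.9342)
  (0,1): δ = 83.43°  ·
  (0,2): δ = 30.50°  ✓
  (0,3): δ = 6.08°  ✓
  (0,4): δ = 51.09°  ·
  (0,5): δ = 100.82°  ·
  (1,2): δ = 127.07°  ·
  (1,3): δ = 90.49°  ·
  (1,4): δ = 45.48°  ·
  (1,5): δ = 4.25°  ✓
  (2,3): δ = 143.42°  ·
  (2,4): δ = 98.41°  ·
  (2,5): δ = 48.68°  ·
  (3,4): δ = 134.99°  ·
  (3,5): δ = 85.26°  ·
  (4,5): δ = 130.27°  ·
antipodal pairs: 3

count = 3; pairs: (0,2), (0,3), (1,5)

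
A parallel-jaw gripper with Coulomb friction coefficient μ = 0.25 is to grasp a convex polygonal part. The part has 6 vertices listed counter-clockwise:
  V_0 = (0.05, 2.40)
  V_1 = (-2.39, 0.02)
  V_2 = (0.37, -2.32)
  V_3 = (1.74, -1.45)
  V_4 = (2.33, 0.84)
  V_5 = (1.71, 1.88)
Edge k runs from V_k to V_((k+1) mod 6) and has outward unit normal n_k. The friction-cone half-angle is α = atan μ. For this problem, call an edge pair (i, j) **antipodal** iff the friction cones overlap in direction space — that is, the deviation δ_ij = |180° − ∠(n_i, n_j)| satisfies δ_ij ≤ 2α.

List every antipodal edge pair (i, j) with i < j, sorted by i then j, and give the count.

α = atan 0.25 = 14.04°;  2α = 28.07°
n_0 = (-0.6983, +0.7159)
n_1 = (-0.6467, -0.7628)
n_2 = (+0.5361, -0.8442)
n_3 = (+0.9684, -0.2495)
n_4 = (+0.8589, +0.5121)
n_5 = (+0.2989, +0.9543)
  (0,1): δ = 84.58°  ·
  (0,2): δ = 11.87°  ✓
  (0,3): δ = 31.27°  ·
  (0,4): δ = 76.51°  ·
  (0,5): δ = 118.32°  ·
  (1,2): δ = 107.29°  ·
  (1,3): δ = 64.16°  ·
  (1,4): δ = 18.91°  ✓
  (1,5): δ = 22.90°  ✓
  (2,3): δ = 136.86°  ·
  (2,4): δ = 91.62°  ·
  (2,5): δ = 49.81°  ·
  (3,4): δ = 134.75°  ·
  (3,5): δ = 92.95°  ·
  (4,5): δ = 138.19°  ·
antipodal pairs: 3

count = 3; pairs: (0,2), (1,4), (1,5)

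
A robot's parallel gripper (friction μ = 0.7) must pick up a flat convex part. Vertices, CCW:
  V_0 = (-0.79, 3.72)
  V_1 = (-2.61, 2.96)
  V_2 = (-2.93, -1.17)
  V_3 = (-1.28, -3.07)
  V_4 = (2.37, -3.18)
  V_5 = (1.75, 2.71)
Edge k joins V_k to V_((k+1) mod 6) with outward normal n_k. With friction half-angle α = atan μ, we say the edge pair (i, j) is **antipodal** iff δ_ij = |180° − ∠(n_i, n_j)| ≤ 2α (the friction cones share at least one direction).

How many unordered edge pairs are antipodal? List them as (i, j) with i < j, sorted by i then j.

count = 5; pairs: (0,3), (1,4), (2,4), (2,5), (3,5)

α = atan 0.7 = 34.99°;  2α = 69.98°
n_0 = (-0.3853, +0.9228)
n_1 = (-0.9970, +0.0773)
n_2 = (-0.7550, -0.6557)
n_3 = (-0.0301, -0.9995)
n_4 = (+0.9945, +0.1047)
n_5 = (+0.3695, +0.9292)
  (0,1): δ = 117.10°  ·
  (0,2): δ = 71.69°  ·
  (0,3): δ = 24.39°  ✓
  (0,4): δ = 73.34°  ·
  (0,5): δ = 135.65°  ·
  (1,2): δ = 134.60°  ·
  (1,3): δ = 87.30°  ·
  (1,4): δ = 10.44°  ✓
  (1,5): δ = 72.75°  ·
  (2,3): δ = 132.70°  ·
  (2,4): δ = 34.96°  ✓
  (2,5): δ = 27.34°  ✓
  (3,4): δ = 82.26°  ·
  (3,5): δ = 19.96°  ✓
  (4,5): δ = 117.69°  ·
antipodal pairs: 5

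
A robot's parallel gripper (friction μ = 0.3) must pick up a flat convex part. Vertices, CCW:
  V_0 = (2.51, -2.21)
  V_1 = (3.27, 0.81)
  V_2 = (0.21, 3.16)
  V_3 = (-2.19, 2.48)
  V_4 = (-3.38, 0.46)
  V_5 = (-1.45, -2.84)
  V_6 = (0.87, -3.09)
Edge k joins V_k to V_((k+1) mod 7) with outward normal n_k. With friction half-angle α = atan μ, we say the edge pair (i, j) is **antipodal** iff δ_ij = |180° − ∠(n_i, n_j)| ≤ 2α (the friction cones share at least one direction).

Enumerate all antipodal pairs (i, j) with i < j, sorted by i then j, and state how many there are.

count = 6; pairs: (0,3), (1,4), (1,5), (2,5), (2,6), (3,6)

α = atan 0.3 = 16.70°;  2α = 33.40°
n_0 = (+0.9698, -0.2440)
n_1 = (+0.6091, +0.7931)
n_2 = (-0.2726, +0.9621)
n_3 = (-0.8616, +0.5076)
n_4 = (-0.8632, -0.5048)
n_5 = (-0.1071, -0.9942)
n_6 = (+0.4728, -0.8812)
  (0,1): δ = 113.40°  ·
  (0,2): δ = 60.06°  ·
  (0,3): δ = 16.38°  ✓
  (0,4): δ = 44.45°  ·
  (0,5): δ = 97.98°  ·
  (0,6): δ = 132.34°  ·
  (1,2): δ = 126.66°  ·
  (1,3): δ = 82.98°  ·
  (1,4): δ = 22.16°  ✓
  (1,5): δ = 31.37°  ✓
  (1,6): δ = 65.74°  ·
  (2,3): δ = 136.32°  ·
  (2,4): δ = 75.50°  ·
  (2,5): δ = 21.97°  ✓
  (2,6): δ = 12.40°  ✓
  (3,4): δ = 119.18°  ·
  (3,5): δ = 65.65°  ·
  (3,6): δ = 31.28°  ✓
  (4,5): δ = 126.47°  ·
  (4,6): δ = 92.10°  ·
  (5,6): δ = 145.63°  ·
antipodal pairs: 6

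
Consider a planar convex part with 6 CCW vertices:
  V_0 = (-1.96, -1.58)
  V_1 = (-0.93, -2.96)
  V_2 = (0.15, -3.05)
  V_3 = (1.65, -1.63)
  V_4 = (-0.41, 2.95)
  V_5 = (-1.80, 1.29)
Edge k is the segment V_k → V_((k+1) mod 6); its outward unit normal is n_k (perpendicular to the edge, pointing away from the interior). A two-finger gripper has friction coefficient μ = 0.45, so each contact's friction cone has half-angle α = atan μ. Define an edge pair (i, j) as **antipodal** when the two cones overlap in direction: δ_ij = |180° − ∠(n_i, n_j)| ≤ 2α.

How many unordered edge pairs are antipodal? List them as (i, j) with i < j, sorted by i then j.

α = atan 0.45 = 24.23°;  2α = 48.46°
n_0 = (-0.8014, -0.5981)
n_1 = (-0.0830, -0.9965)
n_2 = (+0.6875, -0.7262)
n_3 = (+0.9120, +0.4102)
n_4 = (-0.7667, +0.6420)
n_5 = (-0.9984, +0.0557)
  (0,1): δ = 131.50°  ·
  (0,2): δ = 83.31°  ·
  (0,3): δ = 12.52°  ✓
  (0,4): δ = 103.32°  ·
  (0,5): δ = 140.07°  ·
  (1,2): δ = 131.81°  ·
  (1,3): δ = 61.02°  ·
  (1,4): δ = 54.82°  ·
  (1,5): δ = 91.57°  ·
  (2,3): δ = 109.21°  ·
  (2,4): δ = 6.63°  ✓
  (2,5): δ = 43.38°  ✓
  (3,4): δ = 64.16°  ·
  (3,5): δ = 27.41°  ✓
  (4,5): δ = 143.25°  ·
antipodal pairs: 4

count = 4; pairs: (0,3), (2,4), (2,5), (3,5)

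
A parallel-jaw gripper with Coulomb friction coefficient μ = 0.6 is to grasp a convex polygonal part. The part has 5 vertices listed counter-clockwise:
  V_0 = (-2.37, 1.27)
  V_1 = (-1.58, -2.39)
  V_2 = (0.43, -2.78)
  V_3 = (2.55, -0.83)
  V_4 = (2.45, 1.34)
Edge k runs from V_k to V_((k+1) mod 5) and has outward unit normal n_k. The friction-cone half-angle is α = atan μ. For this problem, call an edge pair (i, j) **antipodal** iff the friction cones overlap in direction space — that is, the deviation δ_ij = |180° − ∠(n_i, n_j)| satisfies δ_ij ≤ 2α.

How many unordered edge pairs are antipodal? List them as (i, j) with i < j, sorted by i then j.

count = 4; pairs: (0,2), (0,3), (1,4), (2,4)

α = atan 0.6 = 30.96°;  2α = 61.93°
n_0 = (-0.9775, -0.2110)
n_1 = (-0.1905, -0.9817)
n_2 = (+0.6770, -0.7360)
n_3 = (+0.9989, +0.0460)
n_4 = (-0.0145, +0.9999)
  (0,1): δ = 113.16°  ·
  (0,2): δ = 59.57°  ✓
  (0,3): δ = 9.54°  ✓
  (0,4): δ = 78.65°  ·
  (1,2): δ = 126.41°  ·
  (1,3): δ = 76.38°  ·
  (1,4): δ = 11.81°  ✓
  (2,3): δ = 129.97°  ·
  (2,4): δ = 41.78°  ✓
  (3,4): δ = 91.81°  ·
antipodal pairs: 4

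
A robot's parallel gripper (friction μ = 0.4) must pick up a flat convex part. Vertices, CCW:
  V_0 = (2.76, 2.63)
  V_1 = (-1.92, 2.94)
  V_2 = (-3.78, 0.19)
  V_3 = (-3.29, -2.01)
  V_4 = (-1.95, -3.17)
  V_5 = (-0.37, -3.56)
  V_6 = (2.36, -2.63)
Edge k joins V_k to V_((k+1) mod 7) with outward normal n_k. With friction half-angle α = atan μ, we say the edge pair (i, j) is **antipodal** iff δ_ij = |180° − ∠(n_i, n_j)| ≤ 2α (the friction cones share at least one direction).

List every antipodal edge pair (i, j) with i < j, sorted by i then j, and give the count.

count = 6; pairs: (0,3), (0,4), (0,5), (1,5), (1,6), (2,6)

α = atan 0.4 = 21.80°;  2α = 43.60°
n_0 = (+0.0661, +0.9978)
n_1 = (-0.8283, +0.5602)
n_2 = (-0.9761, -0.2174)
n_3 = (-0.6545, -0.7561)
n_4 = (-0.2396, -0.9709)
n_5 = (+0.3225, -0.9466)
n_6 = (+0.9971, -0.0758)
  (0,1): δ = 120.28°  ·
  (0,2): δ = 73.65°  ·
  (0,3): δ = 37.09°  ✓
  (0,4): δ = 10.08°  ✓
  (0,5): δ = 22.60°  ✓
  (0,6): δ = 89.44°  ·
  (1,2): δ = 133.37°  ·
  (1,3): δ = 96.81°  ·
  (1,4): δ = 69.79°  ·
  (1,5): δ = 37.12°  ✓
  (1,6): δ = 29.72°  ✓
  (2,3): δ = 143.44°  ·
  (2,4): δ = 116.42°  ·
  (2,5): δ = 83.74°  ·
  (2,6): δ = 16.91°  ✓
  (3,4): δ = 152.98°  ·
  (3,5): δ = 120.31°  ·
  (3,6): δ = 53.47°  ·
  (4,5): δ = 147.32°  ·
  (4,6): δ = 80.48°  ·
  (5,6): δ = 113.16°  ·
antipodal pairs: 6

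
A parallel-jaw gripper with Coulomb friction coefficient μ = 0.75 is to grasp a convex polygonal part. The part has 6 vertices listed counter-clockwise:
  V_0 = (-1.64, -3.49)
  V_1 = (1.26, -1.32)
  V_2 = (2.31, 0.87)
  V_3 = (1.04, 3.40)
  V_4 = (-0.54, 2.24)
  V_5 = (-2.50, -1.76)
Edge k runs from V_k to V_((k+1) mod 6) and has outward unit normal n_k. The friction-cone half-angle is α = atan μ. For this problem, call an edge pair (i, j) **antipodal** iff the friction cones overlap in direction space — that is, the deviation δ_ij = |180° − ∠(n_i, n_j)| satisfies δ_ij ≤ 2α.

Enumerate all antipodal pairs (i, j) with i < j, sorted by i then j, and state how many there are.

count = 7; pairs: (0,3), (0,4), (1,3), (1,4), (1,5), (2,4), (2,5)

α = atan 0.75 = 36.87°;  2α = 73.74°
n_0 = (+0.5991, -0.8007)
n_1 = (+0.9017, -0.4323)
n_2 = (+0.8937, +0.4486)
n_3 = (-0.5918, +0.8061)
n_4 = (-0.8980, +0.4400)
n_5 = (-0.8955, -0.4451)
  (0,1): δ = 152.42°  ·
  (0,2): δ = 100.15°  ·
  (0,3): δ = 0.52°  ✓
  (0,4): δ = 27.09°  ✓
  (0,5): δ = 79.63°  ·
  (1,2): δ = 127.73°  ·
  (1,3): δ = 28.10°  ✓
  (1,4): δ = 0.49°  ✓
  (1,5): δ = 52.05°  ✓
  (2,3): δ = 80.37°  ·
  (2,4): δ = 52.76°  ✓
  (2,5): δ = 0.22°  ✓
  (3,4): δ = 152.39°  ·
  (3,5): δ = 99.85°  ·
  (4,5): δ = 127.46°  ·
antipodal pairs: 7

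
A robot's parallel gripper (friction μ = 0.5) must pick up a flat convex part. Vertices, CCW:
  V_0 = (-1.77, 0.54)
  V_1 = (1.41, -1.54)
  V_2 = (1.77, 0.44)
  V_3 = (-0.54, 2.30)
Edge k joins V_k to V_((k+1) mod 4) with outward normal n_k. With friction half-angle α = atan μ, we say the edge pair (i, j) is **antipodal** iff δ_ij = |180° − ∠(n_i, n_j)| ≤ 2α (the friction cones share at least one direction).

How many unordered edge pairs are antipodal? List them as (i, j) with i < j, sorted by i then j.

count = 2; pairs: (0,2), (1,3)

α = atan 0.5 = 26.57°;  2α = 53.13°
n_0 = (-0.5474, -0.8369)
n_1 = (+0.9839, -0.1789)
n_2 = (+0.6272, +0.7789)
n_3 = (-0.8197, +0.5728)
  (0,1): δ = 67.12°  ·
  (0,2): δ = 5.65°  ✓
  (0,3): δ = 88.24°  ·
  (1,2): δ = 118.54°  ·
  (1,3): δ = 24.64°  ✓
  (2,3): δ = 86.11°  ·
antipodal pairs: 2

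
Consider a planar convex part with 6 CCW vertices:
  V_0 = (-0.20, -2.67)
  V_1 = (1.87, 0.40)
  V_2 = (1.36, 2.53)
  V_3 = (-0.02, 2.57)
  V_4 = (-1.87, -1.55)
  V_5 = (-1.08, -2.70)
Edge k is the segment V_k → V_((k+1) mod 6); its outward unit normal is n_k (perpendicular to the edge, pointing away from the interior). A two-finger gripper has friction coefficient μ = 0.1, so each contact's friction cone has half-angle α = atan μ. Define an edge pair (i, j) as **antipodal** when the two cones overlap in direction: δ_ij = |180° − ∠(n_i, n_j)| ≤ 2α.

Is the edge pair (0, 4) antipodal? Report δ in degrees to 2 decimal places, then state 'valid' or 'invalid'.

α = atan 0.1 = 5.71°;  2α = 11.42°
edge 0: e_0 = (+2.07, +3.07);  n_0 = (+0.8291, -0.5591)
edge 4: e_4 = (+0.79, -1.15);  n_4 = (-0.8243, -0.5662)
∠(n_0, n_4) = 111.52°
δ = |180° − 111.52°| = 68.48°
68.48° > 2α = 11.42°  →  invalid

δ = 68.48°, invalid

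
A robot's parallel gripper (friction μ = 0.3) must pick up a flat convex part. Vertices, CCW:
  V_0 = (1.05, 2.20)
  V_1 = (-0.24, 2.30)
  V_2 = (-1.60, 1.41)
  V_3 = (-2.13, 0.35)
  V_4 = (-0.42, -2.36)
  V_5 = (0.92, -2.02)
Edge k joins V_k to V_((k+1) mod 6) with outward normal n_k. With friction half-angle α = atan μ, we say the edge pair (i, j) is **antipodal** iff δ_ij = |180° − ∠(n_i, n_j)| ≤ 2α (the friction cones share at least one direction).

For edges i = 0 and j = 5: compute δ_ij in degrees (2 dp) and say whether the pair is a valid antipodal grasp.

δ = 92.67°, invalid

α = atan 0.3 = 16.70°;  2α = 33.40°
edge 0: e_0 = (-1.29, +0.10);  n_0 = (+0.0773, +0.9970)
edge 5: e_5 = (+0.13, +4.22);  n_5 = (+0.9995, -0.0308)
∠(n_0, n_5) = 87.33°
δ = |180° − 87.33°| = 92.67°
92.67° > 2α = 33.40°  →  invalid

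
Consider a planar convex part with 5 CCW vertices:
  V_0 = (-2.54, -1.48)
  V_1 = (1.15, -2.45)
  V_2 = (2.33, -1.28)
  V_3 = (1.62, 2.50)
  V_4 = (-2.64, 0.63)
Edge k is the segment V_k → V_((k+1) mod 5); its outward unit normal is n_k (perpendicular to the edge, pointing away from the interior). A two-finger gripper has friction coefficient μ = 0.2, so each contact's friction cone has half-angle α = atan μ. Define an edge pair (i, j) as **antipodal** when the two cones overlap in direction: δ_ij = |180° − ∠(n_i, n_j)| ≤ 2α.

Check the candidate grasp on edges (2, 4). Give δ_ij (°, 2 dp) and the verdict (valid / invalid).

δ = 7.92°, valid

α = atan 0.2 = 11.31°;  2α = 22.62°
edge 2: e_2 = (-0.71, +3.78);  n_2 = (+0.9828, +0.1846)
edge 4: e_4 = (+0.10, -2.11);  n_4 = (-0.9989, -0.0473)
∠(n_2, n_4) = 172.08°
δ = |180° − 172.08°| = 7.92°
7.92° ≤ 2α = 22.62°  →  valid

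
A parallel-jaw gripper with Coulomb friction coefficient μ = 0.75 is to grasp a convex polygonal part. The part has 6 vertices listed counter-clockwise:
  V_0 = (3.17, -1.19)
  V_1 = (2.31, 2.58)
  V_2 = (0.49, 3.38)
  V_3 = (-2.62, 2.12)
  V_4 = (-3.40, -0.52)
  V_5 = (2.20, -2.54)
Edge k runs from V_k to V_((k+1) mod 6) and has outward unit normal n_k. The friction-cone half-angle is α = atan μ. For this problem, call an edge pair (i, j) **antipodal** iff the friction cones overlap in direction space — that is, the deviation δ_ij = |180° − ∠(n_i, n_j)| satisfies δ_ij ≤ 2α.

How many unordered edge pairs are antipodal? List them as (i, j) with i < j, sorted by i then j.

α = atan 0.75 = 36.87°;  2α = 73.74°
n_0 = (+0.9750, +0.2224)
n_1 = (+0.4024, +0.9155)
n_2 = (-0.3755, +0.9268)
n_3 = (-0.9590, +0.2833)
n_4 = (-0.3393, -0.9407)
n_5 = (+0.8121, -0.5835)
  (0,1): δ = 126.58°  ·
  (0,2): δ = 80.80°  ·
  (0,3): δ = 29.31°  ✓
  (0,4): δ = 57.31°  ✓
  (0,5): δ = 131.45°  ·
  (1,2): δ = 134.22°  ·
  (1,3): δ = 82.73°  ·
  (1,4): δ = 3.89°  ✓
  (1,5): δ = 78.03°  ·
  (2,3): δ = 128.52°  ·
  (2,4): δ = 41.89°  ✓
  (2,5): δ = 32.25°  ✓
  (3,4): δ = 93.38°  ·
  (3,5): δ = 19.24°  ✓
  (4,5): δ = 105.86°  ·
antipodal pairs: 6

count = 6; pairs: (0,3), (0,4), (1,4), (2,4), (2,5), (3,5)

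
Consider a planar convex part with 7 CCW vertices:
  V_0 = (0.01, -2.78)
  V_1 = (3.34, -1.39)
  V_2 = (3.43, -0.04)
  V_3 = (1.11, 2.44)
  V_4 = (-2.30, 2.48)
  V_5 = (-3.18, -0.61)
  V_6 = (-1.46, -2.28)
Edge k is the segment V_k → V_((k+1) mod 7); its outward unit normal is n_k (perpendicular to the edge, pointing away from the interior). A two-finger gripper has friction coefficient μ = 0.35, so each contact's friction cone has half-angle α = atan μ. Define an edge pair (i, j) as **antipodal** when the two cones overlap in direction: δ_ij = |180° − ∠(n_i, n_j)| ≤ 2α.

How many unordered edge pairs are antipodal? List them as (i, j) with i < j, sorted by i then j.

α = atan 0.35 = 19.29°;  2α = 38.58°
n_0 = (+0.3852, -0.9228)
n_1 = (+0.9978, -0.0665)
n_2 = (+0.7303, +0.6832)
n_3 = (+0.0117, +0.9999)
n_4 = (-0.9618, +0.2739)
n_5 = (-0.6966, -0.7175)
n_6 = (-0.3220, -0.9467)
  (0,1): δ = 116.47°  ·
  (0,2): δ = 69.57°  ·
  (0,3): δ = 23.33°  ✓
  (0,4): δ = 51.45°  ·
  (0,5): δ = 113.19°  ·
  (0,6): δ = 138.56°  ·
  (1,2): δ = 133.10°  ·
  (1,3): δ = 86.86°  ·
  (1,4): δ = 12.08°  ✓
  (1,5): δ = 49.66°  ·
  (1,6): δ = 75.03°  ·
  (2,3): δ = 133.76°  ·
  (2,4): δ = 58.99°  ·
  (2,5): δ = 2.75°  ✓
  (2,6): δ = 28.12°  ✓
  (3,4): δ = 105.22°  ·
  (3,5): δ = 43.48°  ·
  (3,6): δ = 18.11°  ✓
  (4,5): δ = 118.26°  ·
  (4,6): δ = 92.89°  ·
  (5,6): δ = 154.63°  ·
antipodal pairs: 5

count = 5; pairs: (0,3), (1,4), (2,5), (2,6), (3,6)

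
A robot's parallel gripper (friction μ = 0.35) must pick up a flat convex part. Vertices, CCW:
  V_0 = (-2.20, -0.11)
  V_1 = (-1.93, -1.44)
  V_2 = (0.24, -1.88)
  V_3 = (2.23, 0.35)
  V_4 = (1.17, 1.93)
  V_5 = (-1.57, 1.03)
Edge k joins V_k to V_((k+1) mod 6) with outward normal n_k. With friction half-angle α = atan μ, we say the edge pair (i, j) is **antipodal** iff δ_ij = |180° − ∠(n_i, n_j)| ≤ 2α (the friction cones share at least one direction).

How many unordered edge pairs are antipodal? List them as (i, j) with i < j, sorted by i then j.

α = atan 0.35 = 19.29°;  2α = 38.58°
n_0 = (-0.9800, -0.1989)
n_1 = (-0.1987, -0.9801)
n_2 = (+0.7461, -0.6658)
n_3 = (+0.8304, +0.5571)
n_4 = (-0.3121, +0.9501)
n_5 = (-0.8752, +0.4837)
  (0,1): δ = 112.94°  ·
  (0,2): δ = 53.22°  ·
  (0,3): δ = 22.38°  ✓
  (0,4): δ = 96.71°  ·
  (0,5): δ = 139.60°  ·
  (1,2): δ = 120.28°  ·
  (1,3): δ = 44.68°  ·
  (1,4): δ = 29.65°  ✓
  (1,5): δ = 72.54°  ·
  (2,3): δ = 104.40°  ·
  (2,4): δ = 30.07°  ✓
  (2,5): δ = 12.82°  ✓
  (3,4): δ = 105.67°  ·
  (3,5): δ = 62.78°  ·
  (4,5): δ = 137.11°  ·
antipodal pairs: 4

count = 4; pairs: (0,3), (1,4), (2,4), (2,5)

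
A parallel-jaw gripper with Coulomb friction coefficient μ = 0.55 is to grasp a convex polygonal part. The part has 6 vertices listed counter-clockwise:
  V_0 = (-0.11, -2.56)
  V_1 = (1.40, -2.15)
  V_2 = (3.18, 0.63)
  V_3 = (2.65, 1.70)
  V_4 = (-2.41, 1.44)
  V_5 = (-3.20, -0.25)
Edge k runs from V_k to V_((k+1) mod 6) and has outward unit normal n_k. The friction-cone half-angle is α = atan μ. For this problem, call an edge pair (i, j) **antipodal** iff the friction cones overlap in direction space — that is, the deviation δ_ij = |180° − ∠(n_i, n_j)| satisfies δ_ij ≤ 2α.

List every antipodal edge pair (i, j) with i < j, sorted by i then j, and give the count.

α = atan 0.55 = 28.81°;  2α = 57.62°
n_0 = (+0.2620, -0.9651)
n_1 = (+0.8422, -0.5392)
n_2 = (+0.8961, +0.4439)
n_3 = (-0.0513, +0.9987)
n_4 = (-0.9059, +0.4235)
n_5 = (-0.5988, -0.8009)
  (0,1): δ = 137.82°  ·
  (0,2): δ = 78.84°  ·
  (0,3): δ = 12.25°  ✓
  (0,4): δ = 49.76°  ✓
  (0,5): δ = 128.03°  ·
  (1,2): δ = 121.02°  ·
  (1,3): δ = 54.43°  ✓
  (1,4): δ = 7.58°  ✓
  (1,5): δ = 85.85°  ·
  (2,3): δ = 113.41°  ·
  (2,4): δ = 51.40°  ✓
  (2,5): δ = 26.87°  ✓
  (3,4): δ = 118.00°  ·
  (3,5): δ = 39.72°  ✓
  (4,5): δ = 101.73°  ·
antipodal pairs: 7

count = 7; pairs: (0,3), (0,4), (1,3), (1,4), (2,4), (2,5), (3,5)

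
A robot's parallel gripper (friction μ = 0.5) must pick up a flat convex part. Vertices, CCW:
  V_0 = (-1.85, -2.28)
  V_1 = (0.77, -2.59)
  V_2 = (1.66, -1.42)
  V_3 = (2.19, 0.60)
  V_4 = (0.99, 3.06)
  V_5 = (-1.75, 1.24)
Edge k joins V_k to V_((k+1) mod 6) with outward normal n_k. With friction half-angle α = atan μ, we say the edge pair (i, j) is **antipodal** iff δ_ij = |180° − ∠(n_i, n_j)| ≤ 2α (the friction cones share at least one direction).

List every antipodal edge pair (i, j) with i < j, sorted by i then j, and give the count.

count = 6; pairs: (0,4), (1,4), (1,5), (2,4), (2,5), (3,5)

α = atan 0.5 = 26.57°;  2α = 53.13°
n_0 = (-0.1175, -0.9931)
n_1 = (+0.7959, -0.6054)
n_2 = (+0.9673, -0.2538)
n_3 = (+0.8988, +0.4384)
n_4 = (-0.5533, +0.8330)
n_5 = (-0.9996, +0.0284)
  (0,1): δ = 120.51°  ·
  (0,2): δ = 97.95°  ·
  (0,3): δ = 57.25°  ·
  (0,4): δ = 40.34°  ✓
  (0,5): δ = 95.12°  ·
  (1,2): δ = 157.44°  ·
  (1,3): δ = 116.74°  ·
  (1,4): δ = 19.15°  ✓
  (1,5): δ = 35.63°  ✓
  (2,3): δ = 139.29°  ·
  (2,4): δ = 41.70°  ✓
  (2,5): δ = 13.07°  ✓
  (3,4): δ = 82.41°  ·
  (3,5): δ = 27.63°  ✓
  (4,5): δ = 125.22°  ·
antipodal pairs: 6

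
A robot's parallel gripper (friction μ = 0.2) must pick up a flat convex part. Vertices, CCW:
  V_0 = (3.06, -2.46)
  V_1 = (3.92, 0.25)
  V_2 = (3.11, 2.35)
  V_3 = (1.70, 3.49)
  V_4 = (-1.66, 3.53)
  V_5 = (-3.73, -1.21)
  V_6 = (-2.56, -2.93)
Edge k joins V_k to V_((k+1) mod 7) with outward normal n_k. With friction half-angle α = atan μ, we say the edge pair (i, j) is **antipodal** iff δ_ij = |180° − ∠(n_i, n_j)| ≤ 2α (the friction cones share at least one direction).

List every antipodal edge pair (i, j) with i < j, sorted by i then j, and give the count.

α = atan 0.2 = 11.31°;  2α = 22.62°
n_0 = (+0.9532, -0.3025)
n_1 = (+0.9330, +0.3599)
n_2 = (+0.6287, +0.7776)
n_3 = (+0.0119, +0.9999)
n_4 = (-0.9164, +0.4002)
n_5 = (-0.8268, -0.5624)
n_6 = (+0.0833, -0.9965)
  (0,1): δ = 141.30°  ·
  (0,2): δ = 111.35°  ·
  (0,3): δ = 73.08°  ·
  (0,4): δ = 5.98°  ✓
  (0,5): δ = 51.83°  ·
  (0,6): δ = 112.39°  ·
  (1,2): δ = 150.05°  ·
  (1,3): δ = 111.77°  ·
  (1,4): δ = 44.68°  ·
  (1,5): δ = 13.13°  ✓
  (1,6): δ = 73.69°  ·
  (2,3): δ = 141.73°  ·
  (2,4): δ = 74.64°  ·
  (2,5): δ = 16.82°  ✓
  (2,6): δ = 43.74°  ·
  (3,4): δ = 112.91°  ·
  (3,5): δ = 55.09°  ·
  (3,6): δ = 5.46°  ✓
  (4,5): δ = 122.18°  ·
  (4,6): δ = 61.63°  ·
  (5,6): δ = 119.44°  ·
antipodal pairs: 4

count = 4; pairs: (0,4), (1,5), (2,5), (3,6)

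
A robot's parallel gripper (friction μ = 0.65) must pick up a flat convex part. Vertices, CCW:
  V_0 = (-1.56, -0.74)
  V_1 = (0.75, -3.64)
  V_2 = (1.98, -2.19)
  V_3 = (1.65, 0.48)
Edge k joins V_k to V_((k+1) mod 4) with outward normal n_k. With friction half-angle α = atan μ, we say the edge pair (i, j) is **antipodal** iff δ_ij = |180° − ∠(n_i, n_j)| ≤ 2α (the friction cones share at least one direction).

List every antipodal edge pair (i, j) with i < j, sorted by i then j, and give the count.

count = 2; pairs: (0,2), (1,3)

α = atan 0.65 = 33.02°;  2α = 66.05°
n_0 = (-0.7822, -0.6230)
n_1 = (+0.7626, -0.6469)
n_2 = (+0.9924, +0.1227)
n_3 = (-0.3553, +0.9348)
  (0,1): δ = 78.85°  ·
  (0,2): δ = 31.49°  ✓
  (0,3): δ = 72.27°  ·
  (1,2): δ = 132.65°  ·
  (1,3): δ = 28.88°  ✓
  (2,3): δ = 76.24°  ·
antipodal pairs: 2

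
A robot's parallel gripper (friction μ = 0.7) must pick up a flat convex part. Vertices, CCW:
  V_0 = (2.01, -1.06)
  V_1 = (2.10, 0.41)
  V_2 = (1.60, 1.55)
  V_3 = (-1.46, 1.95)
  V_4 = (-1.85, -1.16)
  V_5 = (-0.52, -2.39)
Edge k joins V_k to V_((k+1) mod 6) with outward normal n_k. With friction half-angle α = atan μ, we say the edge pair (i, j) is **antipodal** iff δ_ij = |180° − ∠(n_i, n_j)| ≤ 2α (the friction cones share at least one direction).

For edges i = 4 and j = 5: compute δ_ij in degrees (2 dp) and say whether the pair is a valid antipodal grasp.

α = atan 0.7 = 34.99°;  2α = 69.98°
edge 4: e_4 = (+1.33, -1.23);  n_4 = (-0.6790, -0.7342)
edge 5: e_5 = (+2.53, +1.33);  n_5 = (+0.4653, -0.8851)
∠(n_4, n_5) = 70.49°
δ = |180° − 70.49°| = 109.51°
109.51° > 2α = 69.98°  →  invalid

δ = 109.51°, invalid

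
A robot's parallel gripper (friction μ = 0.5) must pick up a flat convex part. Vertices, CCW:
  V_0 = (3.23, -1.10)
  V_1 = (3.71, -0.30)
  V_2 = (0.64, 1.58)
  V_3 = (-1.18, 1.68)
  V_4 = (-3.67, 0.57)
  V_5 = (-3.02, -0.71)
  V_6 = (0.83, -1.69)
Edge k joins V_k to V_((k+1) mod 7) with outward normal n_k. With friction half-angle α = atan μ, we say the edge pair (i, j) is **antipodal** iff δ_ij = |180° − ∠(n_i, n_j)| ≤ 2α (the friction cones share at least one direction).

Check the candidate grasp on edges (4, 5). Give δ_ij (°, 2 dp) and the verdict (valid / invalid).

δ = 131.20°, invalid

α = atan 0.5 = 26.57°;  2α = 53.13°
edge 4: e_4 = (+0.65, -1.28);  n_4 = (-0.8916, -0.4528)
edge 5: e_5 = (+3.85, -0.98);  n_5 = (-0.2467, -0.9691)
∠(n_4, n_5) = 48.80°
δ = |180° − 48.80°| = 131.20°
131.20° > 2α = 53.13°  →  invalid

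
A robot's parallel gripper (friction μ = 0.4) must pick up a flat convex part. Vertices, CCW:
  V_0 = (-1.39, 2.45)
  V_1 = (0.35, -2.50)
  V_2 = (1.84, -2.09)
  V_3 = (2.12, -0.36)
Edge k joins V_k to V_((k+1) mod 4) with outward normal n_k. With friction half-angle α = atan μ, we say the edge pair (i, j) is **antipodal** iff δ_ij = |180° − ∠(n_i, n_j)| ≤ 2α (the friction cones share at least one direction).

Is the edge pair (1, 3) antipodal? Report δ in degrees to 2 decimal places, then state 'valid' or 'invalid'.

δ = 54.06°, invalid

α = atan 0.4 = 21.80°;  2α = 43.60°
edge 1: e_1 = (+1.49, +0.41);  n_1 = (+0.2653, -0.9642)
edge 3: e_3 = (-3.51, +2.81);  n_3 = (+0.6250, +0.7807)
∠(n_1, n_3) = 125.94°
δ = |180° − 125.94°| = 54.06°
54.06° > 2α = 43.60°  →  invalid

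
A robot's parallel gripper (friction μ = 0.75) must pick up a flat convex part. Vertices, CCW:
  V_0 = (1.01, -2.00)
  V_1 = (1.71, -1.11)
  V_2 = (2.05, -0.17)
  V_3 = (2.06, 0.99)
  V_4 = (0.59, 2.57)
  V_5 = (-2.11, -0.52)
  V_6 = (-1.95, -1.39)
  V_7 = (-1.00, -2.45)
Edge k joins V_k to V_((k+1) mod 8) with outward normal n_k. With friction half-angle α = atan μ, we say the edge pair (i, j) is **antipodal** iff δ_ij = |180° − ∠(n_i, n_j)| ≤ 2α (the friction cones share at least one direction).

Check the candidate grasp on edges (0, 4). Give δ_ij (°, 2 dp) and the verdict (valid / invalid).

δ = 2.96°, valid

α = atan 0.75 = 36.87°;  2α = 73.74°
edge 0: e_0 = (+0.70, +0.89);  n_0 = (+0.7860, -0.6182)
edge 4: e_4 = (-2.70, -3.09);  n_4 = (-0.7530, +0.6580)
∠(n_0, n_4) = 177.04°
δ = |180° − 177.04°| = 2.96°
2.96° ≤ 2α = 73.74°  →  valid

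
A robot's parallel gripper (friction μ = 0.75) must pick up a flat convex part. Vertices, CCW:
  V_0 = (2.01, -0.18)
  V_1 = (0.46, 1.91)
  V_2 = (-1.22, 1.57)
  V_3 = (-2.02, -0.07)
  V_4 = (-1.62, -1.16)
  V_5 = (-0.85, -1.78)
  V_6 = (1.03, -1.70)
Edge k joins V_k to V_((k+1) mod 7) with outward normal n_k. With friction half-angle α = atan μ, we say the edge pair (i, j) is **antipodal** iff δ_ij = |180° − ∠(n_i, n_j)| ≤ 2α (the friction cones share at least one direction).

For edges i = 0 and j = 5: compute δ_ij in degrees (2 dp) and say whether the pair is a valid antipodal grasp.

δ = 55.88°, valid

α = atan 0.75 = 36.87°;  2α = 73.74°
edge 0: e_0 = (-1.55, +2.09);  n_0 = (+0.8032, +0.5957)
edge 5: e_5 = (+1.88, +0.08);  n_5 = (+0.0425, -0.9991)
∠(n_0, n_5) = 124.12°
δ = |180° − 124.12°| = 55.88°
55.88° ≤ 2α = 73.74°  →  valid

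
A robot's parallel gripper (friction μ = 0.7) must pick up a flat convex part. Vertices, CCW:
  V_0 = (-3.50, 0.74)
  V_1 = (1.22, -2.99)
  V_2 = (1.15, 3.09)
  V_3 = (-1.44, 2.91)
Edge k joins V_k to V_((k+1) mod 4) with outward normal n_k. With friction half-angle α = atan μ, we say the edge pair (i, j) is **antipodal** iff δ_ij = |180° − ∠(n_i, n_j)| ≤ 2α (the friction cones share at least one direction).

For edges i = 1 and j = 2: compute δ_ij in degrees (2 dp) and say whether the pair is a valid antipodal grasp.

α = atan 0.7 = 34.99°;  2α = 69.98°
edge 1: e_1 = (-0.07, +6.08);  n_1 = (+0.9999, +0.0115)
edge 2: e_2 = (-2.59, -0.18);  n_2 = (-0.0693, +0.9976)
∠(n_1, n_2) = 93.32°
δ = |180° − 93.32°| = 86.68°
86.68° > 2α = 69.98°  →  invalid

δ = 86.68°, invalid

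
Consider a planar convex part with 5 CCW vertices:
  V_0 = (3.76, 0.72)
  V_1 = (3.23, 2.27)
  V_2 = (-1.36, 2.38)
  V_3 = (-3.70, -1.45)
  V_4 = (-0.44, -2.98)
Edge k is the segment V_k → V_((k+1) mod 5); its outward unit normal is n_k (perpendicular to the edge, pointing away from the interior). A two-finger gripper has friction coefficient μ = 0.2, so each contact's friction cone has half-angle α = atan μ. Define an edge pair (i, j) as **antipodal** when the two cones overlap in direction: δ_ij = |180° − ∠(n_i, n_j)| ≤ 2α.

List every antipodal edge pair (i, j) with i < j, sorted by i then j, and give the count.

α = atan 0.2 = 11.31°;  2α = 22.62°
n_0 = (+0.9462, +0.3235)
n_1 = (+0.0240, +0.9997)
n_2 = (-0.8533, +0.5214)
n_3 = (-0.4249, -0.9053)
n_4 = (+0.6610, -0.7504)
  (0,1): δ = 110.25°  ·
  (0,2): δ = 50.30°  ·
  (0,3): δ = 45.98°  ·
  (0,4): δ = 112.50°  ·
  (1,2): δ = 120.05°  ·
  (1,3): δ = 23.77°  ·
  (1,4): δ = 42.75°  ·
  (2,3): δ = 83.72°  ·
  (2,4): δ = 17.20°  ✓
  (3,4): δ = 113.48°  ·
antipodal pairs: 1

count = 1; pairs: (2,4)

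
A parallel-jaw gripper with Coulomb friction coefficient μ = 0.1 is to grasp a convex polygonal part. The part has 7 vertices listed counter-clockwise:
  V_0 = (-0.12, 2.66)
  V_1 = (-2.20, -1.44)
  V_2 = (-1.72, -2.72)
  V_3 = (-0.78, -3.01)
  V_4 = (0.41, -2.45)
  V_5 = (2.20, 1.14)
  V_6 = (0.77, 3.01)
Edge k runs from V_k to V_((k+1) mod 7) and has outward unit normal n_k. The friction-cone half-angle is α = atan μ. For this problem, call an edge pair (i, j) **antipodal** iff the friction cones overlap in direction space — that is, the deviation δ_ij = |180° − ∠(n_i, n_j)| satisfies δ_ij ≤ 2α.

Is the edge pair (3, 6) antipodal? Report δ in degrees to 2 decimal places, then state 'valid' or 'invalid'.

δ = 3.73°, valid

α = atan 0.1 = 5.71°;  2α = 11.42°
edge 3: e_3 = (+1.19, +0.56);  n_3 = (+0.4258, -0.9048)
edge 6: e_6 = (-0.89, -0.35);  n_6 = (-0.3660, +0.9306)
∠(n_3, n_6) = 176.27°
δ = |180° − 176.27°| = 3.73°
3.73° ≤ 2α = 11.42°  →  valid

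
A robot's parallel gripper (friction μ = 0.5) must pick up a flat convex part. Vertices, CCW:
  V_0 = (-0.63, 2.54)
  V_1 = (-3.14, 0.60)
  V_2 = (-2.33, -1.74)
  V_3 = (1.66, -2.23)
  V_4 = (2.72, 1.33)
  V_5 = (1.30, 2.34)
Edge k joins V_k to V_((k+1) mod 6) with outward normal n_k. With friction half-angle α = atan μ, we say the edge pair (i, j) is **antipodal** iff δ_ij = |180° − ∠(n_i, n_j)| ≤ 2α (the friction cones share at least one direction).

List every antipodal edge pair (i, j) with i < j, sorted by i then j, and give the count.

α = atan 0.5 = 26.57°;  2α = 53.13°
n_0 = (-0.6115, +0.7912)
n_1 = (-0.9450, -0.3271)
n_2 = (-0.1219, -0.9925)
n_3 = (+0.9584, -0.2854)
n_4 = (+0.5796, +0.8149)
n_5 = (+0.1031, +0.9947)
  (0,1): δ = 108.61°  ·
  (0,2): δ = 44.70°  ✓
  (0,3): δ = 35.72°  ✓
  (0,4): δ = 106.88°  ·
  (0,5): δ = 136.38°  ·
  (1,2): δ = 116.09°  ·
  (1,3): δ = 35.67°  ✓
  (1,4): δ = 35.48°  ✓
  (1,5): δ = 64.99°  ·
  (2,3): δ = 99.58°  ·
  (2,4): δ = 28.42°  ✓
  (2,5): δ = 1.08°  ✓
  (3,4): δ = 108.84°  ·
  (3,5): δ = 79.34°  ·
  (4,5): δ = 150.49°  ·
antipodal pairs: 6

count = 6; pairs: (0,2), (0,3), (1,3), (1,4), (2,4), (2,5)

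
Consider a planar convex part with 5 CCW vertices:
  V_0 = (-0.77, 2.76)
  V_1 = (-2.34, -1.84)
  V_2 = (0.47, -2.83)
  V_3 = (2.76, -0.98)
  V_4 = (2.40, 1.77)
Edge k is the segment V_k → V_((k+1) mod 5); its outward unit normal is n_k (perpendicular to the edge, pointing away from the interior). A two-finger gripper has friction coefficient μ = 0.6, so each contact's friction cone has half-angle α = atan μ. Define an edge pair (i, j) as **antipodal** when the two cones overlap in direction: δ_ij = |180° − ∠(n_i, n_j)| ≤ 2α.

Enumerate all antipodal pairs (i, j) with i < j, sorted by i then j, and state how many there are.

α = atan 0.6 = 30.96°;  2α = 61.93°
n_0 = (-0.9464, +0.3230)
n_1 = (-0.3323, -0.9432)
n_2 = (+0.6284, -0.7779)
n_3 = (+0.9915, +0.1298)
n_4 = (+0.2981, +0.9545)
  (0,1): δ = 90.56°  ·
  (0,2): δ = 32.22°  ✓
  (0,3): δ = 26.30°  ✓
  (0,4): δ = 91.50°  ·
  (1,2): δ = 121.66°  ·
  (1,3): δ = 63.13°  ·
  (1,4): δ = 2.06°  ✓
  (2,3): δ = 121.48°  ·
  (2,4): δ = 56.28°  ✓
  (3,4): δ = 114.80°  ·
antipodal pairs: 4

count = 4; pairs: (0,2), (0,3), (1,4), (2,4)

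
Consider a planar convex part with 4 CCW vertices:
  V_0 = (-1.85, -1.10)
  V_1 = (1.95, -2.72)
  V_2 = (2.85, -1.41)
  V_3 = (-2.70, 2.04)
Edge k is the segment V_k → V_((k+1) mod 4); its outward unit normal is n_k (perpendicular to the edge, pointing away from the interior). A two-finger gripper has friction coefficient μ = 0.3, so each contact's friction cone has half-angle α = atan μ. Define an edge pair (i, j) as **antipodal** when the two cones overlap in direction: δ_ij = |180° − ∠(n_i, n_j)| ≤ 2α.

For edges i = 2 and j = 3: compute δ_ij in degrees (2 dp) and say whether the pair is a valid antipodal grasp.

δ = 42.99°, invalid

α = atan 0.3 = 16.70°;  2α = 33.40°
edge 2: e_2 = (-5.55, +3.45);  n_2 = (+0.5279, +0.8493)
edge 3: e_3 = (+0.85, -3.14);  n_3 = (-0.9653, -0.2613)
∠(n_2, n_3) = 137.01°
δ = |180° − 137.01°| = 42.99°
42.99° > 2α = 33.40°  →  invalid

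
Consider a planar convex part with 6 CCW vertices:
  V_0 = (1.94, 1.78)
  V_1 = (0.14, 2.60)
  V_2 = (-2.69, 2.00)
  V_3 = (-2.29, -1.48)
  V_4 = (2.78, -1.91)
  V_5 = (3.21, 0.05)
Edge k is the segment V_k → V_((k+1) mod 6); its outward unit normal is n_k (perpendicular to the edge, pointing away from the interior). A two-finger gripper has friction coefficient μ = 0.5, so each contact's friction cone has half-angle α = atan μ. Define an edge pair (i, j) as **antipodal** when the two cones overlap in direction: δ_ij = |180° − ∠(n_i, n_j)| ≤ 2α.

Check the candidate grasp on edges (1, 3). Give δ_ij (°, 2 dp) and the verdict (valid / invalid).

δ = 16.82°, valid

α = atan 0.5 = 26.57°;  2α = 53.13°
edge 1: e_1 = (-2.83, -0.60);  n_1 = (-0.2074, +0.9783)
edge 3: e_3 = (+5.07, -0.43);  n_3 = (-0.0845, -0.9964)
∠(n_1, n_3) = 163.18°
δ = |180° − 163.18°| = 16.82°
16.82° ≤ 2α = 53.13°  →  valid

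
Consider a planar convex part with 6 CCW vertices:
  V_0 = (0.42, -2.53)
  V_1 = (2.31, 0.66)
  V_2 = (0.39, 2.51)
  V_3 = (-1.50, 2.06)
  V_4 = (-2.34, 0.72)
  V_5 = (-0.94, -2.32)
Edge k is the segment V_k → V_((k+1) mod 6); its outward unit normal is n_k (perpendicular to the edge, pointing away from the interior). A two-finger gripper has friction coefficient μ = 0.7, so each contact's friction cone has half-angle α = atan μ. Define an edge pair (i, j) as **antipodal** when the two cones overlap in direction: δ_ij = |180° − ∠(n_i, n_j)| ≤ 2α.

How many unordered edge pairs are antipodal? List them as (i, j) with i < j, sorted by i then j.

count = 7; pairs: (0,2), (0,3), (0,4), (1,4), (1,5), (2,5), (3,5)

α = atan 0.7 = 34.99°;  2α = 69.98°
n_0 = (+0.8603, -0.5097)
n_1 = (+0.6939, +0.7201)
n_2 = (-0.2316, +0.9728)
n_3 = (-0.8473, +0.5311)
n_4 = (-0.9083, -0.4183)
n_5 = (-0.1526, -0.9883)
  (0,1): δ = 103.29°  ·
  (0,2): δ = 45.96°  ✓
  (0,3): δ = 1.44°  ✓
  (0,4): δ = 55.37°  ✓
  (0,5): δ = 111.87°  ·
  (1,2): δ = 122.67°  ·
  (1,3): δ = 78.15°  ·
  (1,4): δ = 21.34°  ✓
  (1,5): δ = 35.16°  ✓
  (2,3): δ = 135.47°  ·
  (2,4): δ = 78.67°  ·
  (2,5): δ = 22.17°  ✓
  (3,4): δ = 123.19°  ·
  (3,5): δ = 66.70°  ✓
  (4,5): δ = 123.51°  ·
antipodal pairs: 7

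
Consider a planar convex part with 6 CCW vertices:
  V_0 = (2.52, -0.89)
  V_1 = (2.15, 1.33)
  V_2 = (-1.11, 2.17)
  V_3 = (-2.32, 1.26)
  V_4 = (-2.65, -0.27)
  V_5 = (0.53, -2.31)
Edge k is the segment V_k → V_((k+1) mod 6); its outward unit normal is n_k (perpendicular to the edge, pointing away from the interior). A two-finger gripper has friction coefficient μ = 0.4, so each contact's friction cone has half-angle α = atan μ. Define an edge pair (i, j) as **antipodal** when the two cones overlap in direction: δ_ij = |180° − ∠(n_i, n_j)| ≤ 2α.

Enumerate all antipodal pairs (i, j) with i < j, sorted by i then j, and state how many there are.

α = atan 0.4 = 21.80°;  2α = 43.60°
n_0 = (+0.9864, +0.1644)
n_1 = (+0.2495, +0.9684)
n_2 = (-0.6011, +0.7992)
n_3 = (-0.9775, +0.2108)
n_4 = (-0.5400, -0.8417)
n_5 = (+0.5809, -0.8140)
  (0,1): δ = 113.91°  ·
  (0,2): δ = 62.52°  ·
  (0,3): δ = 21.63°  ✓
  (0,4): δ = 47.86°  ·
  (0,5): δ = 116.05°  ·
  (1,2): δ = 128.61°  ·
  (1,3): δ = 87.72°  ·
  (1,4): δ = 18.23°  ✓
  (1,5): δ = 49.96°  ·
  (2,3): δ = 139.12°  ·
  (2,4): δ = 69.63°  ·
  (2,5): δ = 1.44°  ✓
  (3,4): δ = 110.51°  ·
  (3,5): δ = 42.32°  ✓
  (4,5): δ = 111.81°  ·
antipodal pairs: 4

count = 4; pairs: (0,3), (1,4), (2,5), (3,5)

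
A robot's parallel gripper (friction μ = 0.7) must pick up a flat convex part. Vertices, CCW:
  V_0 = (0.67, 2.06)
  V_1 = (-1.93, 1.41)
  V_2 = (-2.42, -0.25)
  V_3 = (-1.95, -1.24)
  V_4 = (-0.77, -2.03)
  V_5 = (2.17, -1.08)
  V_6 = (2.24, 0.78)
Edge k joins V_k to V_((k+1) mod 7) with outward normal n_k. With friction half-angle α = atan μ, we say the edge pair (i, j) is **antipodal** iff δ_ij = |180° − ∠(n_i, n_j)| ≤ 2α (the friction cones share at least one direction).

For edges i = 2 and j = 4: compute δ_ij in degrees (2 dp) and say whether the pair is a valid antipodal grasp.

α = atan 0.7 = 34.99°;  2α = 69.98°
edge 2: e_2 = (+0.47, -0.99);  n_2 = (-0.9034, -0.4289)
edge 4: e_4 = (+2.94, +0.95);  n_4 = (+0.3075, -0.9516)
∠(n_2, n_4) = 82.51°
δ = |180° − 82.51°| = 97.49°
97.49° > 2α = 69.98°  →  invalid

δ = 97.49°, invalid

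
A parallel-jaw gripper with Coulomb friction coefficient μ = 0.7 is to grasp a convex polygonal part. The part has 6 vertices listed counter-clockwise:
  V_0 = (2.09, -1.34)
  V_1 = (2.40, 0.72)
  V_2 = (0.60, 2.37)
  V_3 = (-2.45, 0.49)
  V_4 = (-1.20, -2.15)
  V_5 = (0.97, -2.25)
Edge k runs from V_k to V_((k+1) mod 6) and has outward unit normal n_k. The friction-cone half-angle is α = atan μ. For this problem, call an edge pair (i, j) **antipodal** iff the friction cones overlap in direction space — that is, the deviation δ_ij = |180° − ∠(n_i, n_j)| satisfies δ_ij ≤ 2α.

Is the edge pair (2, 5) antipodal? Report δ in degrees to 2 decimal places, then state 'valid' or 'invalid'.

α = atan 0.7 = 34.99°;  2α = 69.98°
edge 2: e_2 = (-3.05, -1.88);  n_2 = (-0.5247, +0.8513)
edge 5: e_5 = (+1.12, +0.91);  n_5 = (+0.6306, -0.7761)
∠(n_2, n_5) = 172.56°
δ = |180° − 172.56°| = 7.44°
7.44° ≤ 2α = 69.98°  →  valid

δ = 7.44°, valid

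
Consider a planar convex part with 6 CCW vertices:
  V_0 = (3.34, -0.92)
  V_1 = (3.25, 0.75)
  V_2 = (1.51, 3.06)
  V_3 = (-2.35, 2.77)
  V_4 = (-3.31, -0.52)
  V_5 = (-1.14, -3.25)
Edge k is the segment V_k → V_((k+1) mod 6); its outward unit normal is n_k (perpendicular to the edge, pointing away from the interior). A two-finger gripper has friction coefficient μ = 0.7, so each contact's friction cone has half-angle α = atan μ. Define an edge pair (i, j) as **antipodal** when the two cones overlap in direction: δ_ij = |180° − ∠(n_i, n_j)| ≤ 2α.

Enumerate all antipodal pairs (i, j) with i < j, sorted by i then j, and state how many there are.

α = atan 0.7 = 34.99°;  2α = 69.98°
n_0 = (+0.9986, +0.0538)
n_1 = (+0.7988, +0.6017)
n_2 = (-0.0749, +0.9972)
n_3 = (-0.9600, +0.2801)
n_4 = (-0.7828, -0.6222)
n_5 = (+0.4614, -0.8872)
  (0,1): δ = 146.10°  ·
  (0,2): δ = 88.79°  ·
  (0,3): δ = 19.35°  ✓
  (0,4): δ = 35.40°  ✓
  (0,5): δ = 114.39°  ·
  (1,2): δ = 122.69°  ·
  (1,3): δ = 53.26°  ✓
  (1,4): δ = 1.49°  ✓
  (1,5): δ = 80.49°  ·
  (2,3): δ = 110.56°  ·
  (2,4): δ = 55.82°  ✓
  (2,5): δ = 23.18°  ✓
  (3,4): δ = 125.25°  ·
  (3,5): δ = 46.25°  ✓
  (4,5): δ = 101.00°  ·
antipodal pairs: 7

count = 7; pairs: (0,3), (0,4), (1,3), (1,4), (2,4), (2,5), (3,5)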